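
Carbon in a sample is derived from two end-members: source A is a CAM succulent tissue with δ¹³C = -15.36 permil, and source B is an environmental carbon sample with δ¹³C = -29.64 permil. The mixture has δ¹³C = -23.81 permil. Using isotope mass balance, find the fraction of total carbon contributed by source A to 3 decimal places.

0.408

δ_mix = f_A·δ_A + (1 − f_A)·δ_B  ⇒  f_A = (δ_mix − δ_B)/(δ_A − δ_B)
f_A = (-23.81 − (-29.64)) / (-15.36 − (-29.64))
f_A = 5.83 / 14.28 = 0.4083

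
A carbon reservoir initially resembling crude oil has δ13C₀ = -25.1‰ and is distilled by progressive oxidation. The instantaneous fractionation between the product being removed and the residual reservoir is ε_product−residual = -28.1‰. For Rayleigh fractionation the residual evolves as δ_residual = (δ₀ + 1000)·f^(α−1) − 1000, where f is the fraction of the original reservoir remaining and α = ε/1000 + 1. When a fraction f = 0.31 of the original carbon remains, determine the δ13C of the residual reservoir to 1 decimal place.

7.5‰

Rayleigh residual: δ_res = (δ₀ + 1000)·f^(α−1) − 1000
α = ε/1000 + 1 = 0.97190, so α − 1 = -0.02810
f^(α−1) = 0.31^(-0.02810) = 1.033458
δ_res = (-25.1 + 1000) × 1.033458 − 1000 = 1007.518 − 1000 = 7.52‰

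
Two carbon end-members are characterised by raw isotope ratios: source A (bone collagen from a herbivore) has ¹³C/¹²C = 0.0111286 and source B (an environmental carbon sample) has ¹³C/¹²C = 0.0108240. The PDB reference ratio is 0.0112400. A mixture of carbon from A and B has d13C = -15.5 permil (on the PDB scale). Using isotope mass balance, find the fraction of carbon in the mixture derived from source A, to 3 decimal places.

δ_A = (0.0111286/0.0112400 − 1)×1000 = (0.990089 − 1)×1000 = -9.911 permil
δ_B = (0.0108240/0.0112400 − 1)×1000 = (0.962989 − 1)×1000 = -37.011 permil
f_A = (δ_mix − δ_B)/(δ_A − δ_B) = (-15.5 − (-37.011))/(-9.911 − (-37.011))
f_A = 21.511 / 27.100 = 0.7938

0.794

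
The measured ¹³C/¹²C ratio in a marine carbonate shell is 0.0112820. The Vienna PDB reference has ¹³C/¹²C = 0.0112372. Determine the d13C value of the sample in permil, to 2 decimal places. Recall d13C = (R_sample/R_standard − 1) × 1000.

3.99 permil

d13C = (R_sample / R_standard − 1) × 1000
R_sample / R_standard = 0.0112820 / 0.0112372 = 1.003987
d13C = (1.003987 − 1) × 1000 = 3.987 permil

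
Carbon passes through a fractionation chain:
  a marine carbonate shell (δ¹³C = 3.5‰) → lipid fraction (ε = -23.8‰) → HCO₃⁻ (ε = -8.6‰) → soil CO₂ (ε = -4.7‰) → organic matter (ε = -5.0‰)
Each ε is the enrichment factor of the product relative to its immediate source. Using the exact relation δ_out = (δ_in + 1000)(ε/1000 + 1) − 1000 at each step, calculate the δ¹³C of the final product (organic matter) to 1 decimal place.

step 1: δ = (3.50 + 1000)·(-23.8/1000 + 1) − 1000 = -20.38‰
step 2: δ = (-20.38 + 1000)·(-8.6/1000 + 1) − 1000 = -28.81‰
step 3: δ = (-28.81 + 1000)·(-4.7/1000 + 1) − 1000 = -33.37‰
step 4: δ = (-33.37 + 1000)·(-5.0/1000 + 1) − 1000 = -38.21‰

-38.2‰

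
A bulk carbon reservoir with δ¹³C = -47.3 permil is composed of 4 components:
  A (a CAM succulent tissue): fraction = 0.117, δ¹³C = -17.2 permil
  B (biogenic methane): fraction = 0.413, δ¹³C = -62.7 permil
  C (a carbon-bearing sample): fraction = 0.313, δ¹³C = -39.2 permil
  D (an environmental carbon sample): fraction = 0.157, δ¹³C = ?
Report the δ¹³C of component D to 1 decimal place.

-45.4 permil

Isotope mass balance: δ_bulk = Σ fᵢ·δᵢ.
-47.3 = 0.117×(-17.2) + 0.413×(-62.7) + 0.313×(-39.2) + 0.157×δ_D
0.157·δ_D = -47.3 − (-40.177) = -7.123
δ_D = -7.123 / 0.157 = -45.37 permil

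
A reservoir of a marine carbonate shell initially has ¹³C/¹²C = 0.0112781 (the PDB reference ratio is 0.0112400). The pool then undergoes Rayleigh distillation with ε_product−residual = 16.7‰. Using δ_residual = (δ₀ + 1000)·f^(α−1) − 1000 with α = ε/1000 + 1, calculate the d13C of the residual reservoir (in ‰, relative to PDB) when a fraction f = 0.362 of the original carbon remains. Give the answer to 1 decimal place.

-13.5‰

δ₀ = (0.0112781/0.0112400 − 1)×1000 = (1.003390 − 1)×1000 = 3.390‰
α − 1 = ε/1000 = 0.0167
f^(α−1) = 0.362^(0.0167) = 0.983174
δ_res = (3.390 + 1000) × 0.983174 − 1000 = 986.507 − 1000 = -13.49‰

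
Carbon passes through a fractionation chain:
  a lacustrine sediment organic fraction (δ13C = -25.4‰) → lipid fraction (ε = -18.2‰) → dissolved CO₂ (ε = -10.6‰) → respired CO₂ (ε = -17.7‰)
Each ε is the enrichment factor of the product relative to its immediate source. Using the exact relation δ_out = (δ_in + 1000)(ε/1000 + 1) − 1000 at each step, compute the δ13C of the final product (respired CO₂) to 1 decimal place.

-70.0‰

step 1: δ = (-25.40 + 1000)·(-18.2/1000 + 1) − 1000 = -43.14‰
step 2: δ = (-43.14 + 1000)·(-10.6/1000 + 1) − 1000 = -53.28‰
step 3: δ = (-53.28 + 1000)·(-17.7/1000 + 1) − 1000 = -70.04‰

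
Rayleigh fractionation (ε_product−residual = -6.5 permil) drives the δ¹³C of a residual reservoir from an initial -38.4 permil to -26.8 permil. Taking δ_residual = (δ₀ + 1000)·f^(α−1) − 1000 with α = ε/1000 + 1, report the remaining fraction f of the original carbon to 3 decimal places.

α − 1 = ε/1000 = -0.0065
(δ_res + 1000)/(δ₀ + 1000) = (-26.8 + 1000)/(-38.4 + 1000) = 973.2/961.6 = 1.012063
f = 1.012063^(1/-0.0065) = exp(ln(1.012063)/-0.0065) = exp(0.01199/-0.0065)
f = exp(-1.8448) = 0.1581

0.158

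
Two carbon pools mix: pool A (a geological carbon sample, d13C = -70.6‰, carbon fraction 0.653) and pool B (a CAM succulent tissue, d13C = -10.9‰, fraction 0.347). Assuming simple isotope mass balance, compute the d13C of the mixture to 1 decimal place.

-49.9‰

δ_mix = f_A·δ_A + f_B·δ_B
δ_mix = 0.653 × (-70.6) + 0.347 × (-10.9)
δ_mix = -46.10 + -3.78 = -49.88‰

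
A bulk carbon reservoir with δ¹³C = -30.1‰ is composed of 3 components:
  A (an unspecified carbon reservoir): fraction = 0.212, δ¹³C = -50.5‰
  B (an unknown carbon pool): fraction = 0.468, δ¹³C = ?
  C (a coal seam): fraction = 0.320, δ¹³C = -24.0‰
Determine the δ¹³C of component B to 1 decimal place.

-25.0‰

Isotope mass balance: δ_bulk = Σ fᵢ·δᵢ.
-30.1 = 0.212×(-50.5) + 0.468×δ_B + 0.320×(-24.0)
0.468·δ_B = -30.1 − (-18.386) = -11.714
δ_B = -11.714 / 0.468 = -25.03‰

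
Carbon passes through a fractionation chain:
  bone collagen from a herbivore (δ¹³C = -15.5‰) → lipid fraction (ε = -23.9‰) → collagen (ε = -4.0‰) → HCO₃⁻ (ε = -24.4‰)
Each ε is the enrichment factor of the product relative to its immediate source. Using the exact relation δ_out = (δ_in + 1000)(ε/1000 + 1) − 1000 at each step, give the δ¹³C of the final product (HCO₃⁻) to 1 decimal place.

step 1: δ = (-15.50 + 1000)·(-23.9/1000 + 1) − 1000 = -39.03‰
step 2: δ = (-39.03 + 1000)·(-4.0/1000 + 1) − 1000 = -42.87‰
step 3: δ = (-42.87 + 1000)·(-24.4/1000 + 1) − 1000 = -66.23‰

-66.2‰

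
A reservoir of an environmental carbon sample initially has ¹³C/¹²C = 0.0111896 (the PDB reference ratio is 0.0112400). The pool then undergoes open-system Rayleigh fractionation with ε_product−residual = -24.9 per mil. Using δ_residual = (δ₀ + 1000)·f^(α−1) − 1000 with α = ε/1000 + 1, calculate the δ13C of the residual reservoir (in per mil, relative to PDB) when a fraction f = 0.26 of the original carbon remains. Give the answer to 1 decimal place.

29.5 per mil

δ₀ = (0.0111896/0.0112400 − 1)×1000 = (0.995516 − 1)×1000 = -4.484 per mil
α − 1 = ε/1000 = -0.0249
f^(α−1) = 0.26^(-0.0249) = 1.034111
δ_res = (-4.484 + 1000) × 1.034111 − 1000 = 1029.474 − 1000 = 29.47 per mil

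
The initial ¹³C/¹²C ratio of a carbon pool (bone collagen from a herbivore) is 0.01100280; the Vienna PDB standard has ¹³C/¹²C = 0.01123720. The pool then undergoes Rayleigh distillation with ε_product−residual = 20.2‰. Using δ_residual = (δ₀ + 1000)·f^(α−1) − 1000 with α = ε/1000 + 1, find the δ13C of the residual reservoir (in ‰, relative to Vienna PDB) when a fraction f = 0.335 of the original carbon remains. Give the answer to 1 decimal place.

-42.3‰

δ₀ = (0.01100280/0.01123720 − 1)×1000 = (0.979141 − 1)×1000 = -20.859‰
α − 1 = ε/1000 = 0.0202
f^(α−1) = 0.335^(0.0202) = 0.978151
δ_res = (-20.859 + 1000) × 0.978151 − 1000 = 957.747 − 1000 = -42.25‰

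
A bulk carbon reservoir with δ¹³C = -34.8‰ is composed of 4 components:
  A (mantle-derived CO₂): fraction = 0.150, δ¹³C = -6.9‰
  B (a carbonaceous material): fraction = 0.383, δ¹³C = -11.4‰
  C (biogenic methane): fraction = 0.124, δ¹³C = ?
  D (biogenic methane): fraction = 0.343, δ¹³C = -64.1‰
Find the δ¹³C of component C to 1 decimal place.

Isotope mass balance: δ_bulk = Σ fᵢ·δᵢ.
-34.8 = 0.150×(-6.9) + 0.383×(-11.4) + 0.124×δ_C + 0.343×(-64.1)
0.124·δ_C = -34.8 − (-27.387) = -7.412
δ_C = -7.412 / 0.124 = -59.78‰

-59.8‰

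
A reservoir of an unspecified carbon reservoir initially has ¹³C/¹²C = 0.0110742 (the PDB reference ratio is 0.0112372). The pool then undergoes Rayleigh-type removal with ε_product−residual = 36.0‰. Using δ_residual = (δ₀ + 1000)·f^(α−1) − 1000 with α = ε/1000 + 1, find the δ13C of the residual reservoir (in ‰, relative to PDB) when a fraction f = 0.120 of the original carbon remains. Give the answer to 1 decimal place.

δ₀ = (0.0110742/0.0112372 − 1)×1000 = (0.985495 − 1)×1000 = -14.505‰
α − 1 = ε/1000 = 0.0360
f^(α−1) = 0.120^(0.0360) = 0.926511
δ_res = (-14.505 + 1000) × 0.926511 − 1000 = 913.071 − 1000 = -86.93‰

-86.9‰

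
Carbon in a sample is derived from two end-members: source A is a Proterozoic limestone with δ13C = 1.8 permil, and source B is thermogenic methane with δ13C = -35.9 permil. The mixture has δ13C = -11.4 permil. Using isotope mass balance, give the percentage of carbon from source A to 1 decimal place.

65.0%

δ_mix = f_A·δ_A + (1 − f_A)·δ_B  ⇒  f_A = (δ_mix − δ_B)/(δ_A − δ_B)
f_A = (-11.4 − (-35.9)) / (1.8 − (-35.9))
f_A = 24.5 / 37.7 = 0.6499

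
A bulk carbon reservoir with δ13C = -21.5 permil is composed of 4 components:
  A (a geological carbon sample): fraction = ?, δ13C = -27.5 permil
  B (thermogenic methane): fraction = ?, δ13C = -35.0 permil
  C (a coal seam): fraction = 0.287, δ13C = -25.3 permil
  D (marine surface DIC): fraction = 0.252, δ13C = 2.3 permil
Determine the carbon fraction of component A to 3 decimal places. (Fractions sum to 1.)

Let f_A and f_B be the unknown fractions; fractions sum to 1 so f_A + f_B = 0.461.
Mass balance: Σ fᵢ·δᵢ = δ_bulk ⇒ f_A·(-27.5) + f_B·(-35.0) = -21.5 − (-6.681) = -14.819
Substitute f_B = 0.461 − f_A:
f_A·(-27.5 − -35.0) = -14.819 − 0.461×(-35.0) = 1.317
f_A = 1.317 / 7.5 = 0.1755

0.176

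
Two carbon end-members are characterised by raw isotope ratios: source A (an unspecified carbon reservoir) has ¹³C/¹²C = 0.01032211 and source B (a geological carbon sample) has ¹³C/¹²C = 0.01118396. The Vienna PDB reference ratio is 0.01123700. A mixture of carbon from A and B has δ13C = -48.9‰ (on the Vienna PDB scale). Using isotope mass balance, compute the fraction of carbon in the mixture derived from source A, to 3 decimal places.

0.576

δ_A = (0.01032211/0.01123700 − 1)×1000 = (0.918582 − 1)×1000 = -81.418‰
δ_B = (0.01118396/0.01123700 − 1)×1000 = (0.995280 − 1)×1000 = -4.720‰
f_A = (δ_mix − δ_B)/(δ_A − δ_B) = (-48.9 − (-4.720))/(-81.418 − (-4.720))
f_A = -44.180 / -76.698 = 0.5760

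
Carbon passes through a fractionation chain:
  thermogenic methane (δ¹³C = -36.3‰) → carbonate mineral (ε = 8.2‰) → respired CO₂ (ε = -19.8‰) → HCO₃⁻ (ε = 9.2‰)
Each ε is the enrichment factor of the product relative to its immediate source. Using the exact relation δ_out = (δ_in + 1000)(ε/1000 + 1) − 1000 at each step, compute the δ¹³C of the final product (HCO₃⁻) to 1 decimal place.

step 1: δ = (-36.30 + 1000)·(8.2/1000 + 1) − 1000 = -28.40‰
step 2: δ = (-28.40 + 1000)·(-19.8/1000 + 1) − 1000 = -47.64‰
step 3: δ = (-47.64 + 1000)·(9.2/1000 + 1) − 1000 = -38.87‰

-38.9‰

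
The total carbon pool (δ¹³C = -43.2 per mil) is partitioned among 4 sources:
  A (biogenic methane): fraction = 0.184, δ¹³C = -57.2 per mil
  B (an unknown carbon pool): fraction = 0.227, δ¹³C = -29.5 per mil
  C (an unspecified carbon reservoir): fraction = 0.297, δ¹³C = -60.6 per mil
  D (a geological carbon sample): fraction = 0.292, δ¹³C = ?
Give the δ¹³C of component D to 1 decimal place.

Isotope mass balance: δ_bulk = Σ fᵢ·δᵢ.
-43.2 = 0.184×(-57.2) + 0.227×(-29.5) + 0.297×(-60.6) + 0.292×δ_D
0.292·δ_D = -43.2 − (-35.220) = -7.980
δ_D = -7.980 / 0.292 = -27.33 per mil

-27.3 per mil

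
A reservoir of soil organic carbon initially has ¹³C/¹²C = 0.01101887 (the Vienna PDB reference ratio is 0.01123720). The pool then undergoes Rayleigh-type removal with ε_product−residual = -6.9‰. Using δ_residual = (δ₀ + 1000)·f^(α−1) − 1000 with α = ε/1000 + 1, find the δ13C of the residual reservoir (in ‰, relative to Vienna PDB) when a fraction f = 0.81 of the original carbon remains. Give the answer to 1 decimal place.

δ₀ = (0.01101887/0.01123720 − 1)×1000 = (0.980571 − 1)×1000 = -19.429‰
α − 1 = ε/1000 = -0.0069
f^(α−1) = 0.81^(-0.0069) = 1.001455
δ_res = (-19.429 + 1000) × 1.001455 − 1000 = 981.998 − 1000 = -18.00‰

-18.0‰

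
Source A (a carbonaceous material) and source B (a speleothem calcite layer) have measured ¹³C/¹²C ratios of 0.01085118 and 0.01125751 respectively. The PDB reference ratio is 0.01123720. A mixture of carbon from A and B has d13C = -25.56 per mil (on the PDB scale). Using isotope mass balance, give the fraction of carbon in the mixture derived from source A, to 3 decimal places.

δ_A = (0.01085118/0.01123720 − 1)×1000 = (0.965648 − 1)×1000 = -34.352 per mil
δ_B = (0.01125751/0.01123720 − 1)×1000 = (1.001807 − 1)×1000 = 1.807 per mil
f_A = (δ_mix − δ_B)/(δ_A − δ_B) = (-25.56 − (1.807))/(-34.352 − (1.807))
f_A = -27.367 / -36.159 = 0.7569

0.757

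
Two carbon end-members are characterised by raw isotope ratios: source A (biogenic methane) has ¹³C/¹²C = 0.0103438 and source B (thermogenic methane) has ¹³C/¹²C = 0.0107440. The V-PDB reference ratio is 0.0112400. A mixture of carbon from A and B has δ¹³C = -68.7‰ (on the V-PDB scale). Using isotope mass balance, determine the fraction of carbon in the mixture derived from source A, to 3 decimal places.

δ_A = (0.0103438/0.0112400 − 1)×1000 = (0.920267 − 1)×1000 = -79.733‰
δ_B = (0.0107440/0.0112400 − 1)×1000 = (0.955872 − 1)×1000 = -44.128‰
f_A = (δ_mix − δ_B)/(δ_A − δ_B) = (-68.7 − (-44.128))/(-79.733 − (-44.128))
f_A = -24.572 / -35.605 = 0.6901

0.690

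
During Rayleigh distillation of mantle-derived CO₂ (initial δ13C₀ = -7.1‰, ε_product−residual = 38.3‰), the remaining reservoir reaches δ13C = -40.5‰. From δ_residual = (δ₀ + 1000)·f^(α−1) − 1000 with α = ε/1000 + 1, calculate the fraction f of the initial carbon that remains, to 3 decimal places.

α − 1 = ε/1000 = 0.0383
(δ_res + 1000)/(δ₀ + 1000) = (-40.5 + 1000)/(-7.1 + 1000) = 959.5/992.9 = 0.966361
f = 0.966361^(1/0.0383) = exp(ln(0.966361)/0.0383) = exp(-0.03422/0.0383)
f = exp(-0.8934) = 0.4093

0.409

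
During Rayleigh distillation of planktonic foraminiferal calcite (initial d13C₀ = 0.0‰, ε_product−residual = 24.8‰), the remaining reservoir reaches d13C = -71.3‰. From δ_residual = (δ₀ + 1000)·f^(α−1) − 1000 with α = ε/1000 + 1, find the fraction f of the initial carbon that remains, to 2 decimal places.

0.05

α − 1 = ε/1000 = 0.0248
(δ_res + 1000)/(δ₀ + 1000) = (-71.3 + 1000)/(-0.0 + 1000) = 928.7/1000.0 = 0.928700
f = 0.928700^(1/0.0248) = exp(ln(0.928700)/0.0248) = exp(-0.07397/0.0248)
f = exp(-2.9826) = 0.0507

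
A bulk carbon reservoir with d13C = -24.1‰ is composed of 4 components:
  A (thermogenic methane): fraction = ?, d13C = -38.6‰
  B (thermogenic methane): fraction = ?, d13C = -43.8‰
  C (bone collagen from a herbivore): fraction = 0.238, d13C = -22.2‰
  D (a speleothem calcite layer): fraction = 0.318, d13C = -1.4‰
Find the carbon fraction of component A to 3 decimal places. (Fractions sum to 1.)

Let f_A and f_B be the unknown fractions; fractions sum to 1 so f_A + f_B = 0.444.
Mass balance: Σ fᵢ·δᵢ = δ_bulk ⇒ f_A·(-38.6) + f_B·(-43.8) = -24.1 − (-5.729) = -18.371
Substitute f_B = 0.444 − f_A:
f_A·(-38.6 − -43.8) = -18.371 − 0.444×(-43.8) = 1.076
f_A = 1.076 / 5.2 = 0.2069

0.207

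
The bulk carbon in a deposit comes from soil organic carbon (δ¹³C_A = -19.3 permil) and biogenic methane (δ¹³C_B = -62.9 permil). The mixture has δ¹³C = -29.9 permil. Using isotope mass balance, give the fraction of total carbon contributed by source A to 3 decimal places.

0.757

δ_mix = f_A·δ_A + (1 − f_A)·δ_B  ⇒  f_A = (δ_mix − δ_B)/(δ_A − δ_B)
f_A = (-29.9 − (-62.9)) / (-19.3 − (-62.9))
f_A = 33.0 / 43.6 = 0.7569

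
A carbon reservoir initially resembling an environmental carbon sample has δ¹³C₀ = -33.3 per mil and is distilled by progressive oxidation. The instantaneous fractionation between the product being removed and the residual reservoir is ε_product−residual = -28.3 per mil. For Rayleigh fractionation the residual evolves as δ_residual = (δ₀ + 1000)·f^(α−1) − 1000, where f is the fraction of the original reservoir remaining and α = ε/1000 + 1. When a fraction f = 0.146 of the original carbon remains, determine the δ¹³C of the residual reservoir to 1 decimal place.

Rayleigh residual: δ_res = (δ₀ + 1000)·f^(α−1) − 1000
α = ε/1000 + 1 = 0.97170, so α − 1 = -0.02830
f^(α−1) = 0.146^(-0.02830) = 1.055963
δ_res = (-33.3 + 1000) × 1.055963 − 1000 = 1020.800 − 1000 = 20.80 per mil

20.8 per mil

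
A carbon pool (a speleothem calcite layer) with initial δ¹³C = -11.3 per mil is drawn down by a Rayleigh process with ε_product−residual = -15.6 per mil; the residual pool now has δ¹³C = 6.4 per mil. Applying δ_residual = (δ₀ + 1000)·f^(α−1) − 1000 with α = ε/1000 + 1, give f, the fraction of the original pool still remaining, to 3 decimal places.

0.321

α − 1 = ε/1000 = -0.0156
(δ_res + 1000)/(δ₀ + 1000) = (6.4 + 1000)/(-11.3 + 1000) = 1006.4/988.7 = 1.017902
f = 1.017902^(1/-0.0156) = exp(ln(1.017902)/-0.0156) = exp(0.01774/-0.0156)
f = exp(-1.1374) = 0.3206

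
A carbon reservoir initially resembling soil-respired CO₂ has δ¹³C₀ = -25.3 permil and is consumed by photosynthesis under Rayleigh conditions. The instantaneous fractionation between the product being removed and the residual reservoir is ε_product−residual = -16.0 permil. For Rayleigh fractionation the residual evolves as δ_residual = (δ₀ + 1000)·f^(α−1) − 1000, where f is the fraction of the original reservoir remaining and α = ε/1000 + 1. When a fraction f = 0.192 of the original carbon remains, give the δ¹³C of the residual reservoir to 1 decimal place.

0.8 permil

Rayleigh residual: δ_res = (δ₀ + 1000)·f^(α−1) − 1000
α = ε/1000 + 1 = 0.98400, so α − 1 = -0.01600
f^(α−1) = 0.192^(-0.01600) = 1.026756
δ_res = (-25.3 + 1000) × 1.026756 − 1000 = 1000.779 − 1000 = 0.78 permil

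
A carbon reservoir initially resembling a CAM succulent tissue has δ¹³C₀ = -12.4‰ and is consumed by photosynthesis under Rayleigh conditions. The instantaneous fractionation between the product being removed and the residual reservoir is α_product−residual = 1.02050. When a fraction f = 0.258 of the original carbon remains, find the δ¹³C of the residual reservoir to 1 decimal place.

Rayleigh residual: δ_res = (δ₀ + 1000)·f^(α−1) − 1000
α − 1 = 0.02050
f^(α−1) = 0.258^(0.02050) = 0.972609
δ_res = (-12.4 + 1000) × 0.972609 − 1000 = 960.548 − 1000 = -39.45‰

-39.5‰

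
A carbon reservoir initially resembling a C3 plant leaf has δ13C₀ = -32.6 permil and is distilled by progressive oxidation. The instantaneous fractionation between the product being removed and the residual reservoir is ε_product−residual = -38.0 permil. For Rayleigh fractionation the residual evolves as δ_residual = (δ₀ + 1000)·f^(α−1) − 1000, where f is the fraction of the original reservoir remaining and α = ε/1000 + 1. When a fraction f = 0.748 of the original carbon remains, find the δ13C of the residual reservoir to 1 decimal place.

-21.9 permil

Rayleigh residual: δ_res = (δ₀ + 1000)·f^(α−1) − 1000
α = ε/1000 + 1 = 0.96200, so α − 1 = -0.03800
f^(α−1) = 0.748^(-0.03800) = 1.011094
δ_res = (-32.6 + 1000) × 1.011094 − 1000 = 978.133 − 1000 = -21.87 permil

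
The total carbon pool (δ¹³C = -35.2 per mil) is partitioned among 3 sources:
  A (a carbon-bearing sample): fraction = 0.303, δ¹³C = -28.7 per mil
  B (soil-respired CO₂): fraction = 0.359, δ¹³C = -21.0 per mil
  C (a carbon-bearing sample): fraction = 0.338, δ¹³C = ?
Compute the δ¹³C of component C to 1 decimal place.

Isotope mass balance: δ_bulk = Σ fᵢ·δᵢ.
-35.2 = 0.303×(-28.7) + 0.359×(-21.0) + 0.338×δ_C
0.338·δ_C = -35.2 − (-16.235) = -18.965
δ_C = -18.965 / 0.338 = -56.11 per mil

-56.1 per mil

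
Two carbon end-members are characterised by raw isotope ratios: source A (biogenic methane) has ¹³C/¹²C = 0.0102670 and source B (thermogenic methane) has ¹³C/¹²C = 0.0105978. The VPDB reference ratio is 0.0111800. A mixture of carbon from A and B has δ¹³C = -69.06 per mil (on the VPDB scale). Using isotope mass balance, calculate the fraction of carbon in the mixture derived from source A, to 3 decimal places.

0.574

δ_A = (0.0102670/0.0111800 − 1)×1000 = (0.918336 − 1)×1000 = -81.664 per mil
δ_B = (0.0105978/0.0111800 − 1)×1000 = (0.947925 − 1)×1000 = -52.075 per mil
f_A = (δ_mix − δ_B)/(δ_A − δ_B) = (-69.06 − (-52.075))/(-81.664 − (-52.075))
f_A = -16.985 / -29.589 = 0.5740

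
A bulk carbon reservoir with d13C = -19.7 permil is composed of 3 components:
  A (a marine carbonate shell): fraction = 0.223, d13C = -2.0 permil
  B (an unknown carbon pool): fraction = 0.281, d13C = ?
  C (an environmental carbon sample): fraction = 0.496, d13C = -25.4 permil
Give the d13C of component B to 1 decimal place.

Isotope mass balance: δ_bulk = Σ fᵢ·δᵢ.
-19.7 = 0.223×(-2.0) + 0.281×δ_B + 0.496×(-25.4)
0.281·δ_B = -19.7 − (-13.044) = -6.656
δ_B = -6.656 / 0.281 = -23.69 permil

-23.7 permil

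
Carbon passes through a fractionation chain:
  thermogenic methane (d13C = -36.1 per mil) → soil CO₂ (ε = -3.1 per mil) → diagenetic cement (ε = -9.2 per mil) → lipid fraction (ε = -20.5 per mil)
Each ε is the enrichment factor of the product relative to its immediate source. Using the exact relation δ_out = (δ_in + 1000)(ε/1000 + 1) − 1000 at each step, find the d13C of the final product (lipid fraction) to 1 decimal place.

-67.4 per mil

step 1: δ = (-36.10 + 1000)·(-3.1/1000 + 1) − 1000 = -39.09 per mil
step 2: δ = (-39.09 + 1000)·(-9.2/1000 + 1) − 1000 = -47.93 per mil
step 3: δ = (-47.93 + 1000)·(-20.5/1000 + 1) − 1000 = -67.45 per mil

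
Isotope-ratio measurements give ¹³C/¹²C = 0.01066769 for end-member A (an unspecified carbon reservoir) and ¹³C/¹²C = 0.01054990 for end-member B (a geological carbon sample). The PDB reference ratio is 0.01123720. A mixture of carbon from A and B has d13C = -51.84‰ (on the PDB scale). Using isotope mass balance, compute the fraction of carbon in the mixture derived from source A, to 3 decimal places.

0.889

δ_A = (0.01066769/0.01123720 − 1)×1000 = (0.949319 − 1)×1000 = -50.681‰
δ_B = (0.01054990/0.01123720 − 1)×1000 = (0.938837 − 1)×1000 = -61.163‰
f_A = (δ_mix − δ_B)/(δ_A − δ_B) = (-51.84 − (-61.163))/(-50.681 − (-61.163))
f_A = 9.323 / 10.482 = 0.8894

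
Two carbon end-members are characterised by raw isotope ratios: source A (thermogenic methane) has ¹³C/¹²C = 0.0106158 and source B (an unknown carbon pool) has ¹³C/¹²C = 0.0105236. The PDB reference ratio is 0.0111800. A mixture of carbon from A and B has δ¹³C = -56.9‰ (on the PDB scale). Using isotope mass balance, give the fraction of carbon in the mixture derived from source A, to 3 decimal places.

δ_A = (0.0106158/0.0111800 − 1)×1000 = (0.949535 − 1)×1000 = -50.465‰
δ_B = (0.0105236/0.0111800 − 1)×1000 = (0.941288 − 1)×1000 = -58.712‰
f_A = (δ_mix − δ_B)/(δ_A − δ_B) = (-56.9 − (-58.712))/(-50.465 − (-58.712))
f_A = 1.812 / 8.247 = 0.2197

0.220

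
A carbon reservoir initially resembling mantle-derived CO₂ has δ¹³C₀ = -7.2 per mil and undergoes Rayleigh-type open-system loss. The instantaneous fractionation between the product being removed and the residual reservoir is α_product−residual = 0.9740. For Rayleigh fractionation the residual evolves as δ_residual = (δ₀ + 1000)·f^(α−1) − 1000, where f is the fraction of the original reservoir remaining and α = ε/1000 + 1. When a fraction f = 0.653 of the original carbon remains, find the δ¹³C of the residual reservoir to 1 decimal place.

3.9 per mil

Rayleigh residual: δ_res = (δ₀ + 1000)·f^(α−1) − 1000
α − 1 = -0.02600
f^(α−1) = 0.653^(-0.02600) = 1.011142
δ_res = (-7.2 + 1000) × 1.011142 − 1000 = 1003.862 − 1000 = 3.86 per mil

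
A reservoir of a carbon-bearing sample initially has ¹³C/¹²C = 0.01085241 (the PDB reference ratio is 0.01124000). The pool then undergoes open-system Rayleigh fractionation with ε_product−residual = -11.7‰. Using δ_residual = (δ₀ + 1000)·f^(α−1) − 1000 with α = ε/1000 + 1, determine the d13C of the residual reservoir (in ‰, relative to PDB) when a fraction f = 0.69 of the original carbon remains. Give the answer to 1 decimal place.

-30.3‰

δ₀ = (0.01085241/0.01124000 − 1)×1000 = (0.965517 − 1)×1000 = -34.483‰
α − 1 = ε/1000 = -0.0117
f^(α−1) = 0.69^(-0.0117) = 1.004351
δ_res = (-34.483 + 1000) × 1.004351 − 1000 = 969.718 − 1000 = -30.28‰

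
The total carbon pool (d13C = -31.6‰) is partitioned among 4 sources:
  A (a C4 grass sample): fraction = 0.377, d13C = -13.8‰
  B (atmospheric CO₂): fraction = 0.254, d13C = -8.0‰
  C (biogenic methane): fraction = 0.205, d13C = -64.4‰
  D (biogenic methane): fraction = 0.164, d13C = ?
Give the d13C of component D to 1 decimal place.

-68.1‰

Isotope mass balance: δ_bulk = Σ fᵢ·δᵢ.
-31.6 = 0.377×(-13.8) + 0.254×(-8.0) + 0.205×(-64.4) + 0.164×δ_D
0.164·δ_D = -31.6 − (-20.437) = -11.163
δ_D = -11.163 / 0.164 = -68.07‰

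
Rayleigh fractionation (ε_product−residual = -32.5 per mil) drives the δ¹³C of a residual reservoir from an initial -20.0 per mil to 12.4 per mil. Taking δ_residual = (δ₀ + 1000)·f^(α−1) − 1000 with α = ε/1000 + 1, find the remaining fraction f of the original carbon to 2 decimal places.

0.37

α − 1 = ε/1000 = -0.0325
(δ_res + 1000)/(δ₀ + 1000) = (12.4 + 1000)/(-20.0 + 1000) = 1012.4/980.0 = 1.033061
f = 1.033061^(1/-0.0325) = exp(ln(1.033061)/-0.0325) = exp(0.03253/-0.0325)
f = exp(-1.0008) = 0.3676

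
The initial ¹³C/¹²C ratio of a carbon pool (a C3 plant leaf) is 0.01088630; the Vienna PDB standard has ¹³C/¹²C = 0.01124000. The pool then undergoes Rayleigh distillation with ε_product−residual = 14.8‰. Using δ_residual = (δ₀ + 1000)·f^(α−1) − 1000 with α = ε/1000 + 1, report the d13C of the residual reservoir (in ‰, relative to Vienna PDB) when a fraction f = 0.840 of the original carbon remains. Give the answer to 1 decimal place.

-34.0‰

δ₀ = (0.01088630/0.01124000 − 1)×1000 = (0.968532 − 1)×1000 = -31.468‰
α − 1 = ε/1000 = 0.0148
f^(α−1) = 0.840^(0.0148) = 0.997423
δ_res = (-31.468 + 1000) × 0.997423 − 1000 = 966.036 − 1000 = -33.96‰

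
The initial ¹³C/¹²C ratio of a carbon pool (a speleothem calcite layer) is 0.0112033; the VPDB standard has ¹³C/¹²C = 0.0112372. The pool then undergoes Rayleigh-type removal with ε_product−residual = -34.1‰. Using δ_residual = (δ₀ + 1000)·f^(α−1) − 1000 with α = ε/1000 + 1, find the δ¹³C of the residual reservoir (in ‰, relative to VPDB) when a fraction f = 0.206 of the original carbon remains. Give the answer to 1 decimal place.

52.2‰

δ₀ = (0.0112033/0.0112372 − 1)×1000 = (0.996983 − 1)×1000 = -3.017‰
α − 1 = ε/1000 = -0.0341
f^(α−1) = 0.206^(-0.0341) = 1.055351
δ_res = (-3.017 + 1000) × 1.055351 − 1000 = 1052.168 − 1000 = 52.17‰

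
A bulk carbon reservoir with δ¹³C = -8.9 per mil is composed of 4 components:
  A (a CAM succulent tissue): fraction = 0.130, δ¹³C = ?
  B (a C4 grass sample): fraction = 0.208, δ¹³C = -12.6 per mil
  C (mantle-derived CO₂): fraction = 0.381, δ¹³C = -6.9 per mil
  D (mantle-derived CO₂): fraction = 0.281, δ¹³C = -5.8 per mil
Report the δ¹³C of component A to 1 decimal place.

Isotope mass balance: δ_bulk = Σ fᵢ·δᵢ.
-8.9 = 0.130×δ_A + 0.208×(-12.6) + 0.381×(-6.9) + 0.281×(-5.8)
0.130·δ_A = -8.9 − (-6.880) = -2.021
δ_A = -2.021 / 0.130 = -15.54 per mil

-15.5 per mil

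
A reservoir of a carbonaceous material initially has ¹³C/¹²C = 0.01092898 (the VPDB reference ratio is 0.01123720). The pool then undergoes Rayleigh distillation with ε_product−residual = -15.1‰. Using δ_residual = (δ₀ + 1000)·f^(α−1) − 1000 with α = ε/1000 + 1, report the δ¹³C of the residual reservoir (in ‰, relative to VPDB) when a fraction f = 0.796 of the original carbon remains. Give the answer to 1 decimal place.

-24.1‰

δ₀ = (0.01092898/0.01123720 − 1)×1000 = (0.972571 − 1)×1000 = -27.429‰
α − 1 = ε/1000 = -0.0151
f^(α−1) = 0.796^(-0.0151) = 1.003451
δ_res = (-27.429 + 1000) × 1.003451 − 1000 = 975.928 − 1000 = -24.07‰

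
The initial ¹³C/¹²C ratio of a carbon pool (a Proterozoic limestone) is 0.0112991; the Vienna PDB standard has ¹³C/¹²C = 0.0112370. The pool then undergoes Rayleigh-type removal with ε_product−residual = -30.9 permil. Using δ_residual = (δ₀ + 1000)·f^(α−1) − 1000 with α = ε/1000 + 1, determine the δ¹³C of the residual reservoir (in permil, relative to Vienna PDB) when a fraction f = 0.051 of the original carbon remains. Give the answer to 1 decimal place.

102.4 permil

δ₀ = (0.0112991/0.0112370 − 1)×1000 = (1.005526 − 1)×1000 = 5.526 permil
α − 1 = ε/1000 = -0.0309
f^(α−1) = 0.051^(-0.0309) = 1.096317
δ_res = (5.526 + 1000) × 1.096317 − 1000 = 1102.376 − 1000 = 102.38 permil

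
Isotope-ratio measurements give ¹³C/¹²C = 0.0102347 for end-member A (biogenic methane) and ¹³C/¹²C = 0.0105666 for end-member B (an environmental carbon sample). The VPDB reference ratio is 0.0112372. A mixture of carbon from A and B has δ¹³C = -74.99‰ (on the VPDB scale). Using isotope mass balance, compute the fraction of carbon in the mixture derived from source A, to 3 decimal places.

δ_A = (0.0102347/0.0112372 − 1)×1000 = (0.910787 − 1)×1000 = -89.213‰
δ_B = (0.0105666/0.0112372 − 1)×1000 = (0.940323 − 1)×1000 = -59.677‰
f_A = (δ_mix − δ_B)/(δ_A − δ_B) = (-74.99 − (-59.677))/(-89.213 − (-59.677))
f_A = -15.313 / -29.536 = 0.5185

0.518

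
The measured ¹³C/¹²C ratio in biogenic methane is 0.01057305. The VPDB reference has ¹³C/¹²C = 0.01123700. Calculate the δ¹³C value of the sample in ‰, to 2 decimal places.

δ¹³C = (R_sample / R_standard − 1) × 1000
R_sample / R_standard = 0.01057305 / 0.01123700 = 0.940914
δ¹³C = (0.940914 − 1) × 1000 = -59.086‰

-59.09‰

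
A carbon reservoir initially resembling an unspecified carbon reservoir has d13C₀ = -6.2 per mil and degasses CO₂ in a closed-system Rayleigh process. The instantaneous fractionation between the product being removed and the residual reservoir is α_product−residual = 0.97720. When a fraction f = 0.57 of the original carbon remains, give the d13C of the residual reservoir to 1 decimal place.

6.6 per mil

Rayleigh residual: δ_res = (δ₀ + 1000)·f^(α−1) − 1000
α − 1 = -0.02280
f^(α−1) = 0.57^(-0.02280) = 1.012899
δ_res = (-6.2 + 1000) × 1.012899 − 1000 = 1006.619 − 1000 = 6.62 per mil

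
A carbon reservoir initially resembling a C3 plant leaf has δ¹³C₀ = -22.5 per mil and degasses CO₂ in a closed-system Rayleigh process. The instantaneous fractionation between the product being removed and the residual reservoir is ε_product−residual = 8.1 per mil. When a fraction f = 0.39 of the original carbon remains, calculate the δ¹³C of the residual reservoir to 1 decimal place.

-29.9 per mil

Rayleigh residual: δ_res = (δ₀ + 1000)·f^(α−1) − 1000
α = ε/1000 + 1 = 1.00810, so α − 1 = 0.00810
f^(α−1) = 0.39^(0.00810) = 0.992402
δ_res = (-22.5 + 1000) × 0.992402 − 1000 = 970.073 − 1000 = -29.93 per mil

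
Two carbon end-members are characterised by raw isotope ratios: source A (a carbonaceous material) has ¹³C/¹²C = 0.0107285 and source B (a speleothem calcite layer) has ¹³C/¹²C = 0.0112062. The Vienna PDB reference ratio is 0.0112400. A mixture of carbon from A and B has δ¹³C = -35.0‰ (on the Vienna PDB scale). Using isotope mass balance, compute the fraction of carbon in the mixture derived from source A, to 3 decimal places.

δ_A = (0.0107285/0.0112400 − 1)×1000 = (0.954493 − 1)×1000 = -45.507‰
δ_B = (0.0112062/0.0112400 − 1)×1000 = (0.996993 − 1)×1000 = -3.007‰
f_A = (δ_mix − δ_B)/(δ_A − δ_B) = (-35.0 − (-3.007))/(-45.507 − (-3.007))
f_A = -31.993 / -42.500 = 0.7528

0.753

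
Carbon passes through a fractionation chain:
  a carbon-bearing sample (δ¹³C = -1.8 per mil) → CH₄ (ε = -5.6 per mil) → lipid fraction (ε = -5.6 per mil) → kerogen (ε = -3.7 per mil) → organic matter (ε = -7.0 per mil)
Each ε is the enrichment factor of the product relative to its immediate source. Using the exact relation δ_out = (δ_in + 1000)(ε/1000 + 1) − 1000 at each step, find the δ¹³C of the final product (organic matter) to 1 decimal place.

-23.5 per mil

step 1: δ = (-1.80 + 1000)·(-5.6/1000 + 1) − 1000 = -7.39 per mil
step 2: δ = (-7.39 + 1000)·(-5.6/1000 + 1) − 1000 = -12.95 per mil
step 3: δ = (-12.95 + 1000)·(-3.7/1000 + 1) − 1000 = -16.60 per mil
step 4: δ = (-16.60 + 1000)·(-7.0/1000 + 1) − 1000 = -23.48 per mil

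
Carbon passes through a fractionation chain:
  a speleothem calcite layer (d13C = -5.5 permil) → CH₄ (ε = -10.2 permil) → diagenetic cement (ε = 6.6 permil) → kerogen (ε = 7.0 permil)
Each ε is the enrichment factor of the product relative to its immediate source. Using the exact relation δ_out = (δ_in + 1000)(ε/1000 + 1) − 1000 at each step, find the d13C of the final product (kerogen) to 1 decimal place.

step 1: δ = (-5.50 + 1000)·(-10.2/1000 + 1) − 1000 = -15.64 permil
step 2: δ = (-15.64 + 1000)·(6.6/1000 + 1) − 1000 = -9.15 permil
step 3: δ = (-9.15 + 1000)·(7.0/1000 + 1) − 1000 = -2.21 permil

-2.2 permil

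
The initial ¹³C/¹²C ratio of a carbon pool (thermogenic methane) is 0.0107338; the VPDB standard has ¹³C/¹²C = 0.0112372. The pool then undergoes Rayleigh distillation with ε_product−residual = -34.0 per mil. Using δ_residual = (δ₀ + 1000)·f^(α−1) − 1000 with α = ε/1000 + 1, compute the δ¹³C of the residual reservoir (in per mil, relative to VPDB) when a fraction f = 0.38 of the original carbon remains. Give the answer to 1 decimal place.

δ₀ = (0.0107338/0.0112372 − 1)×1000 = (0.955202 − 1)×1000 = -44.798 per mil
α − 1 = ε/1000 = -0.0340
f^(α−1) = 0.38^(-0.0340) = 1.033445
δ_res = (-44.798 + 1000) × 1.033445 − 1000 = 987.149 − 1000 = -12.85 per mil

-12.9 per mil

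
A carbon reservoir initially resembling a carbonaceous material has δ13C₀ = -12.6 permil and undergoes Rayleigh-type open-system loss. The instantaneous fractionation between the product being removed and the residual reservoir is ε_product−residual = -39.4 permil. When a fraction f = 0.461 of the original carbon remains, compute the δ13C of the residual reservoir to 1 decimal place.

Rayleigh residual: δ_res = (δ₀ + 1000)·f^(α−1) − 1000
α = ε/1000 + 1 = 0.96060, so α − 1 = -0.03940
f^(α−1) = 0.461^(-0.03940) = 1.030980
δ_res = (-12.6 + 1000) × 1.030980 − 1000 = 1017.990 − 1000 = 17.99 permil

18.0 permil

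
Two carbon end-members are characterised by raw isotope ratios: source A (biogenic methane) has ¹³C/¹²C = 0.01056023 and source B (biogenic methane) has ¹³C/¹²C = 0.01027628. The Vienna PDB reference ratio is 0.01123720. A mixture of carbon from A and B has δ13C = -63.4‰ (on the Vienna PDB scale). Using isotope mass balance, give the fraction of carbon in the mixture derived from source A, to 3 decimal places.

δ_A = (0.01056023/0.01123720 − 1)×1000 = (0.939756 − 1)×1000 = -60.244‰
δ_B = (0.01027628/0.01123720 − 1)×1000 = (0.914488 − 1)×1000 = -85.512‰
f_A = (δ_mix − δ_B)/(δ_A − δ_B) = (-63.4 − (-85.512))/(-60.244 − (-85.512))
f_A = 22.112 / 25.269 = 0.8751

0.875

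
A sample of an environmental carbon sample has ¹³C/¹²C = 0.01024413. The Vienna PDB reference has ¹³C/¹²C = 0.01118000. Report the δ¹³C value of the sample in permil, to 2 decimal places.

-83.71 permil

δ¹³C = (R_sample / R_standard − 1) × 1000
R_sample / R_standard = 0.01024413 / 0.01118000 = 0.916291
δ¹³C = (0.916291 − 1) × 1000 = -83.709 permil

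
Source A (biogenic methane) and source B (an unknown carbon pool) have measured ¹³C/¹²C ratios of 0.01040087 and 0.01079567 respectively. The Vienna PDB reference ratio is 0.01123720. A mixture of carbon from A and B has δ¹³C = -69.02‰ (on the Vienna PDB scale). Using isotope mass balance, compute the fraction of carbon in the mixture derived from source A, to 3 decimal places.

δ_A = (0.01040087/0.01123720 − 1)×1000 = (0.925575 − 1)×1000 = -74.425‰
δ_B = (0.01079567/0.01123720 − 1)×1000 = (0.960708 − 1)×1000 = -39.292‰
f_A = (δ_mix − δ_B)/(δ_A − δ_B) = (-69.02 − (-39.292))/(-74.425 − (-39.292))
f_A = -29.728 / -35.133 = 0.8462

0.846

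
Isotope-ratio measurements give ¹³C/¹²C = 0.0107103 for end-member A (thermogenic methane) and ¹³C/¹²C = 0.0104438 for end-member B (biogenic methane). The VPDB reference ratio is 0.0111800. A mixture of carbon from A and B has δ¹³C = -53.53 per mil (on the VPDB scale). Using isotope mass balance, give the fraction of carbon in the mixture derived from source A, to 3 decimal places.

δ_A = (0.0107103/0.0111800 − 1)×1000 = (0.957987 − 1)×1000 = -42.013 per mil
δ_B = (0.0104438/0.0111800 − 1)×1000 = (0.934150 − 1)×1000 = -65.850 per mil
f_A = (δ_mix − δ_B)/(δ_A − δ_B) = (-53.53 − (-65.850))/(-42.013 − (-65.850))
f_A = 12.320 / 23.837 = 0.5168

0.517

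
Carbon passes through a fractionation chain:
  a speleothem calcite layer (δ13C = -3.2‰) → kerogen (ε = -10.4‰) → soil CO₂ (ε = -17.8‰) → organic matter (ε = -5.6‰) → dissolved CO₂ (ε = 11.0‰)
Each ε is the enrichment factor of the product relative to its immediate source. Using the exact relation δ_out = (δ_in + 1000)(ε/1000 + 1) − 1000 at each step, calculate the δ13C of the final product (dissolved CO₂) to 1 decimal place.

step 1: δ = (-3.20 + 1000)·(-10.4/1000 + 1) − 1000 = -13.57‰
step 2: δ = (-13.57 + 1000)·(-17.8/1000 + 1) − 1000 = -31.13‰
step 3: δ = (-31.13 + 1000)·(-5.6/1000 + 1) − 1000 = -36.55‰
step 4: δ = (-36.55 + 1000)·(11.0/1000 + 1) − 1000 = -25.95‰

-26.0‰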